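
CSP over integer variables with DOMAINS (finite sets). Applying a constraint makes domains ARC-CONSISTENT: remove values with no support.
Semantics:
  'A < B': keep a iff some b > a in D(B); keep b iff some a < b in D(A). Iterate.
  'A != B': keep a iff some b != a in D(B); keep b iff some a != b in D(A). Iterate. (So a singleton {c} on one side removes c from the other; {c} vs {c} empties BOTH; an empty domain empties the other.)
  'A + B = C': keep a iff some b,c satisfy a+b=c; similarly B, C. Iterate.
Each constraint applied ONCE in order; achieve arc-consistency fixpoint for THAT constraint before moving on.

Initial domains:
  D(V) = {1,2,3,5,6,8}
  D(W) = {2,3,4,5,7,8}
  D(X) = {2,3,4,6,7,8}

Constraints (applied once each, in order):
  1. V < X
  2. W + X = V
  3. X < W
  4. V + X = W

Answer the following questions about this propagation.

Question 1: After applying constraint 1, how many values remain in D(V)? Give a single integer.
Answer: 5

Derivation:
Constraint 1 (V < X) on D(V)={1,2,3,5,6,8} D(X)={2,3,4,6,7,8}: V {1,2,3,5,6,8}->{1,2,3,5,6}
So after constraint 1: D(V)={1,2,3,5,6}, size = 5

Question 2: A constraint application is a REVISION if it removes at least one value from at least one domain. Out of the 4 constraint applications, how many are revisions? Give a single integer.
Answer: 4

Derivation:
Constraint 1 (V < X) on D(V)={1,2,3,5,6,8} D(X)={2,3,4,6,7,8}: V {1,2,3,5,6,8}->{1,2,3,5,6} => REVISION
Constraint 2 (W + X = V) on D(W)={2,3,4,5,7,8} D(X)={2,3,4,6,7,8} D(V)={1,2,3,5,6}: W {2,3,4,5,7,8}->{2,3,4}; X {2,3,4,6,7,8}->{2,3,4}; V {1,2,3,5,6}->{5,6} => REVISION
Constraint 3 (X < W) on D(X)={2,3,4} D(W)={2,3,4}: X {2,3,4}->{2,3}; W {2,3,4}->{3,4} => REVISION
Constraint 4 (V + X = W) on D(V)={5,6} D(X)={2,3} D(W)={3,4}: V {5,6}->{}; X {2,3}->{}; W {3,4}->{} => REVISION
Total revisions = 4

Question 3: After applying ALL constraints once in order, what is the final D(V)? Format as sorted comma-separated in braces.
Constraint 1 (V < X) on D(V)={1,2,3,5,6,8} D(X)={2,3,4,6,7,8}: V {1,2,3,5,6,8}->{1,2,3,5,6}
Constraint 2 (W + X = V) on D(W)={2,3,4,5,7,8} D(X)={2,3,4,6,7,8} D(V)={1,2,3,5,6}: W {2,3,4,5,7,8}->{2,3,4}; X {2,3,4,6,7,8}->{2,3,4}; V {1,2,3,5,6}->{5,6}
Constraint 3 (X < W) on D(X)={2,3,4} D(W)={2,3,4}: X {2,3,4}->{2,3}; W {2,3,4}->{3,4}
Constraint 4 (V + X = W) on D(V)={5,6} D(X)={2,3} D(W)={3,4}: V {5,6}->{}; X {2,3}->{}; W {3,4}->{}
So after all 4 constraints: D(V) = {}

Answer: {}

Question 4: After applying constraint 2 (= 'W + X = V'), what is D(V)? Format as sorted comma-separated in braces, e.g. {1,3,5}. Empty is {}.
Constraint 1 (V < X) on D(V)={1,2,3,5,6,8} D(X)={2,3,4,6,7,8}: V {1,2,3,5,6,8}->{1,2,3,5,6}
Constraint 2 (W + X = V) on D(W)={2,3,4,5,7,8} D(X)={2,3,4,6,7,8} D(V)={1,2,3,5,6}: W {2,3,4,5,7,8}->{2,3,4}; X {2,3,4,6,7,8}->{2,3,4}; V {1,2,3,5,6}->{5,6}
So after constraint 2: D(V) = {5,6}

Answer: {5,6}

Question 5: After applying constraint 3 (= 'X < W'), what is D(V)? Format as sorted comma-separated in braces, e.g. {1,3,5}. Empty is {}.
Answer: {5,6}

Derivation:
Constraint 1 (V < X) on D(V)={1,2,3,5,6,8} D(X)={2,3,4,6,7,8}: V {1,2,3,5,6,8}->{1,2,3,5,6}
Constraint 2 (W + X = V) on D(W)={2,3,4,5,7,8} D(X)={2,3,4,6,7,8} D(V)={1,2,3,5,6}: W {2,3,4,5,7,8}->{2,3,4}; X {2,3,4,6,7,8}->{2,3,4}; V {1,2,3,5,6}->{5,6}
Constraint 3 (X < W) on D(X)={2,3,4} D(W)={2,3,4}: X {2,3,4}->{2,3}; W {2,3,4}->{3,4}
So after constraint 3: D(V) = {5,6}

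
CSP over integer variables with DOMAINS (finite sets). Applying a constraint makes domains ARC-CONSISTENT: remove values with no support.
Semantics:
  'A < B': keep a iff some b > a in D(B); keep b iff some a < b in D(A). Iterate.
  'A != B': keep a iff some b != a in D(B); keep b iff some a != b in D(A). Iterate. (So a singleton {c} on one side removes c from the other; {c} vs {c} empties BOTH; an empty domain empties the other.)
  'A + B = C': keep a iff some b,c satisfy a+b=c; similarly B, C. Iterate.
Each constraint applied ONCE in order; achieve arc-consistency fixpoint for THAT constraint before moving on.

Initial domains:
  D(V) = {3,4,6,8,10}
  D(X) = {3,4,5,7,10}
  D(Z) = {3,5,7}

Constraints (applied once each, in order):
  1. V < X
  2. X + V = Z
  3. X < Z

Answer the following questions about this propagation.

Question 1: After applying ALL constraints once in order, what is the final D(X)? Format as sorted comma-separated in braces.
Constraint 1 (V < X) on D(V)={3,4,6,8,10} D(X)={3,4,5,7,10}: V {3,4,6,8,10}->{3,4,6,8}; X {3,4,5,7,10}->{4,5,7,10}
Constraint 2 (X + V = Z) on D(X)={4,5,7,10} D(V)={3,4,6,8} D(Z)={3,5,7}: X {4,5,7,10}->{4}; V {3,4,6,8}->{3}; Z {3,5,7}->{7}
Constraint 3 (X < Z) on D(X)={4} D(Z)={7}: no change
So after all 3 constraints: D(X) = {4}

Answer: {4}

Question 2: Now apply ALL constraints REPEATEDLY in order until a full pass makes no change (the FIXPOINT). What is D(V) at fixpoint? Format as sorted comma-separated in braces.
pass 0 (initial): D(V)={3,4,6,8,10}
pass 1: V {3,4,6,8,10}->{3}; X {3,4,5,7,10}->{4}; Z {3,5,7}->{7}
pass 2: no change
Fixpoint after 2 passes: D(V) = {3}

Answer: {3}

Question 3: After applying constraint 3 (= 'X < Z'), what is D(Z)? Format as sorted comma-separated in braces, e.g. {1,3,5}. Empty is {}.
Answer: {7}

Derivation:
Constraint 1 (V < X) on D(V)={3,4,6,8,10} D(X)={3,4,5,7,10}: V {3,4,6,8,10}->{3,4,6,8}; X {3,4,5,7,10}->{4,5,7,10}
Constraint 2 (X + V = Z) on D(X)={4,5,7,10} D(V)={3,4,6,8} D(Z)={3,5,7}: X {4,5,7,10}->{4}; V {3,4,6,8}->{3}; Z {3,5,7}->{7}
Constraint 3 (X < Z) on D(X)={4} D(Z)={7}: no change
So after constraint 3: D(Z) = {7}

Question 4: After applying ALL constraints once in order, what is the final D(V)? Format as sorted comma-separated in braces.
Constraint 1 (V < X) on D(V)={3,4,6,8,10} D(X)={3,4,5,7,10}: V {3,4,6,8,10}->{3,4,6,8}; X {3,4,5,7,10}->{4,5,7,10}
Constraint 2 (X + V = Z) on D(X)={4,5,7,10} D(V)={3,4,6,8} D(Z)={3,5,7}: X {4,5,7,10}->{4}; V {3,4,6,8}->{3}; Z {3,5,7}->{7}
Constraint 3 (X < Z) on D(X)={4} D(Z)={7}: no change
So after all 3 constraints: D(V) = {3}

Answer: {3}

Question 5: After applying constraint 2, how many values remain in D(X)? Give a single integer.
Answer: 1

Derivation:
Constraint 1 (V < X) on D(V)={3,4,6,8,10} D(X)={3,4,5,7,10}: V {3,4,6,8,10}->{3,4,6,8}; X {3,4,5,7,10}->{4,5,7,10}
Constraint 2 (X + V = Z) on D(X)={4,5,7,10} D(V)={3,4,6,8} D(Z)={3,5,7}: X {4,5,7,10}->{4}; V {3,4,6,8}->{3}; Z {3,5,7}->{7}
So after constraint 2: D(X)={4}, size = 1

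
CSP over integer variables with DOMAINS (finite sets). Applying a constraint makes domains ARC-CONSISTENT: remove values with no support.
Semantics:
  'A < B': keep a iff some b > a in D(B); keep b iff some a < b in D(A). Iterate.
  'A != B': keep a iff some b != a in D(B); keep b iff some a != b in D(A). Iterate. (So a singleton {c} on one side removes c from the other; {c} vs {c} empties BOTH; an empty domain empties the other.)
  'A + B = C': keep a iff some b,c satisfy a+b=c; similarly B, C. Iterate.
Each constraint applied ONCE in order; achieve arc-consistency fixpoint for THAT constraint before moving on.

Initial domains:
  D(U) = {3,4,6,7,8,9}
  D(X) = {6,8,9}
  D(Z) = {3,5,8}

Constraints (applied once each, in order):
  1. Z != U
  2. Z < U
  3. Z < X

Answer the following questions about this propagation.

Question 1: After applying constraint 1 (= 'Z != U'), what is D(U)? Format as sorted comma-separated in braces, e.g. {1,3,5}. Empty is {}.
Constraint 1 (Z != U) on D(Z)={3,5,8} D(U)={3,4,6,7,8,9}: no change
So after constraint 1: D(U) = {3,4,6,7,8,9}

Answer: {3,4,6,7,8,9}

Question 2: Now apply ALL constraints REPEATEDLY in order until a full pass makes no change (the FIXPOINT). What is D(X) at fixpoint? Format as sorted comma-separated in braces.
Answer: {6,8,9}

Derivation:
pass 0 (initial): D(X)={6,8,9}
pass 1: U {3,4,6,7,8,9}->{4,6,7,8,9}
pass 2: no change
Fixpoint after 2 passes: D(X) = {6,8,9}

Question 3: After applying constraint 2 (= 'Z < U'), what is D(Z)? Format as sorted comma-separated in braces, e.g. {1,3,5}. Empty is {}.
Constraint 1 (Z != U) on D(Z)={3,5,8} D(U)={3,4,6,7,8,9}: no change
Constraint 2 (Z < U) on D(Z)={3,5,8} D(U)={3,4,6,7,8,9}: U {3,4,6,7,8,9}->{4,6,7,8,9}
So after constraint 2: D(Z) = {3,5,8}

Answer: {3,5,8}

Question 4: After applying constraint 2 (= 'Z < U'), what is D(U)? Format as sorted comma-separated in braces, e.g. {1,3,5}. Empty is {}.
Answer: {4,6,7,8,9}

Derivation:
Constraint 1 (Z != U) on D(Z)={3,5,8} D(U)={3,4,6,7,8,9}: no change
Constraint 2 (Z < U) on D(Z)={3,5,8} D(U)={3,4,6,7,8,9}: U {3,4,6,7,8,9}->{4,6,7,8,9}
So after constraint 2: D(U) = {4,6,7,8,9}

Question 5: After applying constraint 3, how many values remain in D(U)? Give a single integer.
Answer: 5

Derivation:
Constraint 1 (Z != U) on D(Z)={3,5,8} D(U)={3,4,6,7,8,9}: no change
Constraint 2 (Z < U) on D(Z)={3,5,8} D(U)={3,4,6,7,8,9}: U {3,4,6,7,8,9}->{4,6,7,8,9}
Constraint 3 (Z < X) on D(Z)={3,5,8} D(X)={6,8,9}: no change
So after constraint 3: D(U)={4,6,7,8,9}, size = 5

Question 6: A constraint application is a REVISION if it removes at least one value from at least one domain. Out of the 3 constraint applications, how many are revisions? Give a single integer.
Constraint 1 (Z != U) on D(Z)={3,5,8} D(U)={3,4,6,7,8,9}: no change => not a revision
Constraint 2 (Z < U) on D(Z)={3,5,8} D(U)={3,4,6,7,8,9}: U {3,4,6,7,8,9}->{4,6,7,8,9} => REVISION
Constraint 3 (Z < X) on D(Z)={3,5,8} D(X)={6,8,9}: no change => not a revision
Total revisions = 1

Answer: 1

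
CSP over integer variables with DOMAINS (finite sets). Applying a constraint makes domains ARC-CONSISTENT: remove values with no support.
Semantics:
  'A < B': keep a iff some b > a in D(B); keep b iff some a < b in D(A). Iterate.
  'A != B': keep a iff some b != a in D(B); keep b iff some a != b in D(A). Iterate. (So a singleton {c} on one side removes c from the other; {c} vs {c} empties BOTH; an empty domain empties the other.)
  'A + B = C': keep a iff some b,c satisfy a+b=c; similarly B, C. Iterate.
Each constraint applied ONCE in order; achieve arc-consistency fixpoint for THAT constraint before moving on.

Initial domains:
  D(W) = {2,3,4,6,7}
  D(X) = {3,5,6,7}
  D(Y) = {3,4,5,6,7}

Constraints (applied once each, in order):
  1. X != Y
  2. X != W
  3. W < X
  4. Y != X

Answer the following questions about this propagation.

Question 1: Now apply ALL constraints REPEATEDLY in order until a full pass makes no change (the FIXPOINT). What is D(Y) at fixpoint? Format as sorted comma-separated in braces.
Answer: {3,4,5,6,7}

Derivation:
pass 0 (initial): D(Y)={3,4,5,6,7}
pass 1: W {2,3,4,6,7}->{2,3,4,6}
pass 2: no change
Fixpoint after 2 passes: D(Y) = {3,4,5,6,7}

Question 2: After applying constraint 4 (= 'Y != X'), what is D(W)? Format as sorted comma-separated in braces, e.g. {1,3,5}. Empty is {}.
Constraint 1 (X != Y) on D(X)={3,5,6,7} D(Y)={3,4,5,6,7}: no change
Constraint 2 (X != W) on D(X)={3,5,6,7} D(W)={2,3,4,6,7}: no change
Constraint 3 (W < X) on D(W)={2,3,4,6,7} D(X)={3,5,6,7}: W {2,3,4,6,7}->{2,3,4,6}
Constraint 4 (Y != X) on D(Y)={3,4,5,6,7} D(X)={3,5,6,7}: no change
So after constraint 4: D(W) = {2,3,4,6}

Answer: {2,3,4,6}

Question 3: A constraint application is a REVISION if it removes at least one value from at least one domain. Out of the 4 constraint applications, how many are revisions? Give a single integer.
Constraint 1 (X != Y) on D(X)={3,5,6,7} D(Y)={3,4,5,6,7}: no change => not a revision
Constraint 2 (X != W) on D(X)={3,5,6,7} D(W)={2,3,4,6,7}: no change => not a revision
Constraint 3 (W < X) on D(W)={2,3,4,6,7} D(X)={3,5,6,7}: W {2,3,4,6,7}->{2,3,4,6} => REVISION
Constraint 4 (Y != X) on D(Y)={3,4,5,6,7} D(X)={3,5,6,7}: no change => not a revision
Total revisions = 1

Answer: 1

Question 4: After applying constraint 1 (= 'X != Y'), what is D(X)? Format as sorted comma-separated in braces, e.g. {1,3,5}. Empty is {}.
Constraint 1 (X != Y) on D(X)={3,5,6,7} D(Y)={3,4,5,6,7}: no change
So after constraint 1: D(X) = {3,5,6,7}

Answer: {3,5,6,7}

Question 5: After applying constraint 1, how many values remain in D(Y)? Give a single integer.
Constraint 1 (X != Y) on D(X)={3,5,6,7} D(Y)={3,4,5,6,7}: no change
So after constraint 1: D(Y)={3,4,5,6,7}, size = 5

Answer: 5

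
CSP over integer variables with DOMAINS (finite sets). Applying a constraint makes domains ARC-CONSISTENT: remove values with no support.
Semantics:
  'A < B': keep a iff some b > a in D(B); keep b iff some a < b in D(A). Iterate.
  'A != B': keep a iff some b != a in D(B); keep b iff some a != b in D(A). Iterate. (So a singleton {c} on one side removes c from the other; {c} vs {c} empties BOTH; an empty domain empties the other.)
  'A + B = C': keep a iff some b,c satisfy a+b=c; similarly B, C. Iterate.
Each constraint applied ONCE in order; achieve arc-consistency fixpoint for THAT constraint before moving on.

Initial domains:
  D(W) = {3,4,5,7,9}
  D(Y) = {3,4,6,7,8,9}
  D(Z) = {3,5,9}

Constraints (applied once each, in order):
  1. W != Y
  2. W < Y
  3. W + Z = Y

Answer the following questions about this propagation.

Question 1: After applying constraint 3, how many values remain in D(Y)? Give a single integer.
Answer: 4

Derivation:
Constraint 1 (W != Y) on D(W)={3,4,5,7,9} D(Y)={3,4,6,7,8,9}: no change
Constraint 2 (W < Y) on D(W)={3,4,5,7,9} D(Y)={3,4,6,7,8,9}: W {3,4,5,7,9}->{3,4,5,7}; Y {3,4,6,7,8,9}->{4,6,7,8,9}
Constraint 3 (W + Z = Y) on D(W)={3,4,5,7} D(Z)={3,5,9} D(Y)={4,6,7,8,9}: W {3,4,5,7}->{3,4,5}; Z {3,5,9}->{3,5}; Y {4,6,7,8,9}->{6,7,8,9}
So after constraint 3: D(Y)={6,7,8,9}, size = 4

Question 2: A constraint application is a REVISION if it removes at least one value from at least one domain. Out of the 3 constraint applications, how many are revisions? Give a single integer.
Constraint 1 (W != Y) on D(W)={3,4,5,7,9} D(Y)={3,4,6,7,8,9}: no change => not a revision
Constraint 2 (W < Y) on D(W)={3,4,5,7,9} D(Y)={3,4,6,7,8,9}: W {3,4,5,7,9}->{3,4,5,7}; Y {3,4,6,7,8,9}->{4,6,7,8,9} => REVISION
Constraint 3 (W + Z = Y) on D(W)={3,4,5,7} D(Z)={3,5,9} D(Y)={4,6,7,8,9}: W {3,4,5,7}->{3,4,5}; Z {3,5,9}->{3,5}; Y {4,6,7,8,9}->{6,7,8,9} => REVISION
Total revisions = 2

Answer: 2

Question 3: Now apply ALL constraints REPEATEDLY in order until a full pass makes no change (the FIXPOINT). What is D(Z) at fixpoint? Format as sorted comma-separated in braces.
pass 0 (initial): D(Z)={3,5,9}
pass 1: W {3,4,5,7,9}->{3,4,5}; Y {3,4,6,7,8,9}->{6,7,8,9}; Z {3,5,9}->{3,5}
pass 2: no change
Fixpoint after 2 passes: D(Z) = {3,5}

Answer: {3,5}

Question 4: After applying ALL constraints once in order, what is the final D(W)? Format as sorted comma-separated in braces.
Constraint 1 (W != Y) on D(W)={3,4,5,7,9} D(Y)={3,4,6,7,8,9}: no change
Constraint 2 (W < Y) on D(W)={3,4,5,7,9} D(Y)={3,4,6,7,8,9}: W {3,4,5,7,9}->{3,4,5,7}; Y {3,4,6,7,8,9}->{4,6,7,8,9}
Constraint 3 (W + Z = Y) on D(W)={3,4,5,7} D(Z)={3,5,9} D(Y)={4,6,7,8,9}: W {3,4,5,7}->{3,4,5}; Z {3,5,9}->{3,5}; Y {4,6,7,8,9}->{6,7,8,9}
So after all 3 constraints: D(W) = {3,4,5}

Answer: {3,4,5}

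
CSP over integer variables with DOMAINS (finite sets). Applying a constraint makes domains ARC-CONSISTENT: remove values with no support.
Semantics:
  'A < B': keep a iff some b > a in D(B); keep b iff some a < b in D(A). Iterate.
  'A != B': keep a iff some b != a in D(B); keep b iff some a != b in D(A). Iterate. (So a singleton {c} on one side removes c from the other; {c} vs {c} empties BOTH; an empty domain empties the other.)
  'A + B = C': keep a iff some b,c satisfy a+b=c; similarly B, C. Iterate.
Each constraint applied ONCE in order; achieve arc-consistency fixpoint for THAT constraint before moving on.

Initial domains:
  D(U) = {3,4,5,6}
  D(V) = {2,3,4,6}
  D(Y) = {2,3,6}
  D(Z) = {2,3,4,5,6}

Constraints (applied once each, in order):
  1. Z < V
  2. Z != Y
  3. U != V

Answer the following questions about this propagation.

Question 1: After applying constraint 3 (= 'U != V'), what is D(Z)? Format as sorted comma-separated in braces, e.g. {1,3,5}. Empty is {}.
Constraint 1 (Z < V) on D(Z)={2,3,4,5,6} D(V)={2,3,4,6}: Z {2,3,4,5,6}->{2,3,4,5}; V {2,3,4,6}->{3,4,6}
Constraint 2 (Z != Y) on D(Z)={2,3,4,5} D(Y)={2,3,6}: no change
Constraint 3 (U != V) on D(U)={3,4,5,6} D(V)={3,4,6}: no change
So after constraint 3: D(Z) = {2,3,4,5}

Answer: {2,3,4,5}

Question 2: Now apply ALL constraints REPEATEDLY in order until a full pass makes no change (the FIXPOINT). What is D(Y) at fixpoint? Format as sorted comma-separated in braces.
pass 0 (initial): D(Y)={2,3,6}
pass 1: V {2,3,4,6}->{3,4,6}; Z {2,3,4,5,6}->{2,3,4,5}
pass 2: no change
Fixpoint after 2 passes: D(Y) = {2,3,6}

Answer: {2,3,6}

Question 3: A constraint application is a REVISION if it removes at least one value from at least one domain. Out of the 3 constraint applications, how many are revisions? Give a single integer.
Constraint 1 (Z < V) on D(Z)={2,3,4,5,6} D(V)={2,3,4,6}: Z {2,3,4,5,6}->{2,3,4,5}; V {2,3,4,6}->{3,4,6} => REVISION
Constraint 2 (Z != Y) on D(Z)={2,3,4,5} D(Y)={2,3,6}: no change => not a revision
Constraint 3 (U != V) on D(U)={3,4,5,6} D(V)={3,4,6}: no change => not a revision
Total revisions = 1

Answer: 1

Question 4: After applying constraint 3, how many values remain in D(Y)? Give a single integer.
Answer: 3

Derivation:
Constraint 1 (Z < V) on D(Z)={2,3,4,5,6} D(V)={2,3,4,6}: Z {2,3,4,5,6}->{2,3,4,5}; V {2,3,4,6}->{3,4,6}
Constraint 2 (Z != Y) on D(Z)={2,3,4,5} D(Y)={2,3,6}: no change
Constraint 3 (U != V) on D(U)={3,4,5,6} D(V)={3,4,6}: no change
So after constraint 3: D(Y)={2,3,6}, size = 3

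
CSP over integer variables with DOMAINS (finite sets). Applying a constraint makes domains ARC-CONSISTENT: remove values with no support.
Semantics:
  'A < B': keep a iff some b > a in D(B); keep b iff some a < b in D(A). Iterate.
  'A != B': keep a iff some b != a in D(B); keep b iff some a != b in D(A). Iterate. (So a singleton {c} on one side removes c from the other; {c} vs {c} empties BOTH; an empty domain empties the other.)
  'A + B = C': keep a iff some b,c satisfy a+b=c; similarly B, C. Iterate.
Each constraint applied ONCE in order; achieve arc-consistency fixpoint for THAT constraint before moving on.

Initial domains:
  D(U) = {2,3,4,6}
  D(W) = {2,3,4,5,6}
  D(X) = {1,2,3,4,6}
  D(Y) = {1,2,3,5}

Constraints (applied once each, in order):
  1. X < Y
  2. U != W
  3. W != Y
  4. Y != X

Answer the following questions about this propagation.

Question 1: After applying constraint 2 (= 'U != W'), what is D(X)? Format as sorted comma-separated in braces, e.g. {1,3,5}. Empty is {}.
Answer: {1,2,3,4}

Derivation:
Constraint 1 (X < Y) on D(X)={1,2,3,4,6} D(Y)={1,2,3,5}: X {1,2,3,4,6}->{1,2,3,4}; Y {1,2,3,5}->{2,3,5}
Constraint 2 (U != W) on D(U)={2,3,4,6} D(W)={2,3,4,5,6}: no change
So after constraint 2: D(X) = {1,2,3,4}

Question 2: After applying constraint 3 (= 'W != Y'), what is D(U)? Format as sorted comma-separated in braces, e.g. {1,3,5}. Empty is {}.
Answer: {2,3,4,6}

Derivation:
Constraint 1 (X < Y) on D(X)={1,2,3,4,6} D(Y)={1,2,3,5}: X {1,2,3,4,6}->{1,2,3,4}; Y {1,2,3,5}->{2,3,5}
Constraint 2 (U != W) on D(U)={2,3,4,6} D(W)={2,3,4,5,6}: no change
Constraint 3 (W != Y) on D(W)={2,3,4,5,6} D(Y)={2,3,5}: no change
So after constraint 3: D(U) = {2,3,4,6}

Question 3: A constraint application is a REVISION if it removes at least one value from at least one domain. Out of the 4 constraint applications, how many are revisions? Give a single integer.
Constraint 1 (X < Y) on D(X)={1,2,3,4,6} D(Y)={1,2,3,5}: X {1,2,3,4,6}->{1,2,3,4}; Y {1,2,3,5}->{2,3,5} => REVISION
Constraint 2 (U != W) on D(U)={2,3,4,6} D(W)={2,3,4,5,6}: no change => not a revision
Constraint 3 (W != Y) on D(W)={2,3,4,5,6} D(Y)={2,3,5}: no change => not a revision
Constraint 4 (Y != X) on D(Y)={2,3,5} D(X)={1,2,3,4}: no change => not a revision
Total revisions = 1

Answer: 1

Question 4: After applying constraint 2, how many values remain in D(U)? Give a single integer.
Constraint 1 (X < Y) on D(X)={1,2,3,4,6} D(Y)={1,2,3,5}: X {1,2,3,4,6}->{1,2,3,4}; Y {1,2,3,5}->{2,3,5}
Constraint 2 (U != W) on D(U)={2,3,4,6} D(W)={2,3,4,5,6}: no change
So after constraint 2: D(U)={2,3,4,6}, size = 4

Answer: 4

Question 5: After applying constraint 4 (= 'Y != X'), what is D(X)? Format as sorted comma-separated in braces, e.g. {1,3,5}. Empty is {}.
Answer: {1,2,3,4}

Derivation:
Constraint 1 (X < Y) on D(X)={1,2,3,4,6} D(Y)={1,2,3,5}: X {1,2,3,4,6}->{1,2,3,4}; Y {1,2,3,5}->{2,3,5}
Constraint 2 (U != W) on D(U)={2,3,4,6} D(W)={2,3,4,5,6}: no change
Constraint 3 (W != Y) on D(W)={2,3,4,5,6} D(Y)={2,3,5}: no change
Constraint 4 (Y != X) on D(Y)={2,3,5} D(X)={1,2,3,4}: no change
So after constraint 4: D(X) = {1,2,3,4}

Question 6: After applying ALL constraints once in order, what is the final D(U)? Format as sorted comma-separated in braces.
Constraint 1 (X < Y) on D(X)={1,2,3,4,6} D(Y)={1,2,3,5}: X {1,2,3,4,6}->{1,2,3,4}; Y {1,2,3,5}->{2,3,5}
Constraint 2 (U != W) on D(U)={2,3,4,6} D(W)={2,3,4,5,6}: no change
Constraint 3 (W != Y) on D(W)={2,3,4,5,6} D(Y)={2,3,5}: no change
Constraint 4 (Y != X) on D(Y)={2,3,5} D(X)={1,2,3,4}: no change
So after all 4 constraints: D(U) = {2,3,4,6}

Answer: {2,3,4,6}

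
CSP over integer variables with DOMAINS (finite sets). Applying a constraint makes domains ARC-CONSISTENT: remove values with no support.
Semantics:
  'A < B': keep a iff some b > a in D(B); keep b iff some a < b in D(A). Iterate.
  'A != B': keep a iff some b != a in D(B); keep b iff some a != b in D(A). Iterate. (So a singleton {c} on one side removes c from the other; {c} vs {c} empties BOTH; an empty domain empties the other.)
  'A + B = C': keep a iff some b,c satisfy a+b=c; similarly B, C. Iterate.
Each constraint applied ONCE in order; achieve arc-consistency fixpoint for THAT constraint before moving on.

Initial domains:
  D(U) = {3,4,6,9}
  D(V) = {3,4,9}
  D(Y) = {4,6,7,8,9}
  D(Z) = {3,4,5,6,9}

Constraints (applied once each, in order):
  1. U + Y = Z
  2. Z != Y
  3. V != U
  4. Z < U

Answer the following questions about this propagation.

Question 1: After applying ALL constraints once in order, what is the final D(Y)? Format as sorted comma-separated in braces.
Constraint 1 (U + Y = Z) on D(U)={3,4,6,9} D(Y)={4,6,7,8,9} D(Z)={3,4,5,6,9}: U {3,4,6,9}->{3}; Y {4,6,7,8,9}->{6}; Z {3,4,5,6,9}->{9}
Constraint 2 (Z != Y) on D(Z)={9} D(Y)={6}: no change
Constraint 3 (V != U) on D(V)={3,4,9} D(U)={3}: V {3,4,9}->{4,9}
Constraint 4 (Z < U) on D(Z)={9} D(U)={3}: Z {9}->{}; U {3}->{}
So after all 4 constraints: D(Y) = {6}

Answer: {6}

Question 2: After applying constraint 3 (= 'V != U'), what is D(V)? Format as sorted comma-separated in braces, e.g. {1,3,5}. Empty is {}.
Answer: {4,9}

Derivation:
Constraint 1 (U + Y = Z) on D(U)={3,4,6,9} D(Y)={4,6,7,8,9} D(Z)={3,4,5,6,9}: U {3,4,6,9}->{3}; Y {4,6,7,8,9}->{6}; Z {3,4,5,6,9}->{9}
Constraint 2 (Z != Y) on D(Z)={9} D(Y)={6}: no change
Constraint 3 (V != U) on D(V)={3,4,9} D(U)={3}: V {3,4,9}->{4,9}
So after constraint 3: D(V) = {4,9}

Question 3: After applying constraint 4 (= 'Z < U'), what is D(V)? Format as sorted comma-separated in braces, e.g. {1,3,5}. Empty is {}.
Answer: {4,9}

Derivation:
Constraint 1 (U + Y = Z) on D(U)={3,4,6,9} D(Y)={4,6,7,8,9} D(Z)={3,4,5,6,9}: U {3,4,6,9}->{3}; Y {4,6,7,8,9}->{6}; Z {3,4,5,6,9}->{9}
Constraint 2 (Z != Y) on D(Z)={9} D(Y)={6}: no change
Constraint 3 (V != U) on D(V)={3,4,9} D(U)={3}: V {3,4,9}->{4,9}
Constraint 4 (Z < U) on D(Z)={9} D(U)={3}: Z {9}->{}; U {3}->{}
So after constraint 4: D(V) = {4,9}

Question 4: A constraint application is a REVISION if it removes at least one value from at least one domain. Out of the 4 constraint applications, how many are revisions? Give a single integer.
Answer: 3

Derivation:
Constraint 1 (U + Y = Z) on D(U)={3,4,6,9} D(Y)={4,6,7,8,9} D(Z)={3,4,5,6,9}: U {3,4,6,9}->{3}; Y {4,6,7,8,9}->{6}; Z {3,4,5,6,9}->{9} => REVISION
Constraint 2 (Z != Y) on D(Z)={9} D(Y)={6}: no change => not a revision
Constraint 3 (V != U) on D(V)={3,4,9} D(U)={3}: V {3,4,9}->{4,9} => REVISION
Constraint 4 (Z < U) on D(Z)={9} D(U)={3}: Z {9}->{}; U {3}->{} => REVISION
Total revisions = 3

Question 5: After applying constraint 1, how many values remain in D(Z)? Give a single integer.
Answer: 1

Derivation:
Constraint 1 (U + Y = Z) on D(U)={3,4,6,9} D(Y)={4,6,7,8,9} D(Z)={3,4,5,6,9}: U {3,4,6,9}->{3}; Y {4,6,7,8,9}->{6}; Z {3,4,5,6,9}->{9}
So after constraint 1: D(Z)={9}, size = 1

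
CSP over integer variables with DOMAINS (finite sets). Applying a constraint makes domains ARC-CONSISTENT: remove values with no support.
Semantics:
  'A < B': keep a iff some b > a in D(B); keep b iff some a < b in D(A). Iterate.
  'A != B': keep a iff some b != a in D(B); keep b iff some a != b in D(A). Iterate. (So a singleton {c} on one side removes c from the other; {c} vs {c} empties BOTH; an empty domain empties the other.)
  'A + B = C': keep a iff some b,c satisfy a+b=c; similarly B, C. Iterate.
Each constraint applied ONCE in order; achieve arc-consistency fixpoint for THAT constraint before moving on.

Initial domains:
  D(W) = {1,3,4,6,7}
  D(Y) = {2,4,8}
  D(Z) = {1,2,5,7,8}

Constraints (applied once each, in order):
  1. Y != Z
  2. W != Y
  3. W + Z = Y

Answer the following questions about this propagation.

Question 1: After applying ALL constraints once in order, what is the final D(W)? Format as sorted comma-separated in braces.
Constraint 1 (Y != Z) on D(Y)={2,4,8} D(Z)={1,2,5,7,8}: no change
Constraint 2 (W != Y) on D(W)={1,3,4,6,7} D(Y)={2,4,8}: no change
Constraint 3 (W + Z = Y) on D(W)={1,3,4,6,7} D(Z)={1,2,5,7,8} D(Y)={2,4,8}: W {1,3,4,6,7}->{1,3,6,7}; Z {1,2,5,7,8}->{1,2,5,7}
So after all 3 constraints: D(W) = {1,3,6,7}

Answer: {1,3,6,7}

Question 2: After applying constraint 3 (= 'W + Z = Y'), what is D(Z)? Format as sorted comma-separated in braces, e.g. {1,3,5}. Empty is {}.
Answer: {1,2,5,7}

Derivation:
Constraint 1 (Y != Z) on D(Y)={2,4,8} D(Z)={1,2,5,7,8}: no change
Constraint 2 (W != Y) on D(W)={1,3,4,6,7} D(Y)={2,4,8}: no change
Constraint 3 (W + Z = Y) on D(W)={1,3,4,6,7} D(Z)={1,2,5,7,8} D(Y)={2,4,8}: W {1,3,4,6,7}->{1,3,6,7}; Z {1,2,5,7,8}->{1,2,5,7}
So after constraint 3: D(Z) = {1,2,5,7}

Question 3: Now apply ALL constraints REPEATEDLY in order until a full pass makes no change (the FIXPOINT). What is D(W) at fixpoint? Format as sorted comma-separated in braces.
Answer: {1,3,6,7}

Derivation:
pass 0 (initial): D(W)={1,3,4,6,7}
pass 1: W {1,3,4,6,7}->{1,3,6,7}; Z {1,2,5,7,8}->{1,2,5,7}
pass 2: no change
Fixpoint after 2 passes: D(W) = {1,3,6,7}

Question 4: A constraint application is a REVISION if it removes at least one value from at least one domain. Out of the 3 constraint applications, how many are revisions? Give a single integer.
Answer: 1

Derivation:
Constraint 1 (Y != Z) on D(Y)={2,4,8} D(Z)={1,2,5,7,8}: no change => not a revision
Constraint 2 (W != Y) on D(W)={1,3,4,6,7} D(Y)={2,4,8}: no change => not a revision
Constraint 3 (W + Z = Y) on D(W)={1,3,4,6,7} D(Z)={1,2,5,7,8} D(Y)={2,4,8}: W {1,3,4,6,7}->{1,3,6,7}; Z {1,2,5,7,8}->{1,2,5,7} => REVISION
Total revisions = 1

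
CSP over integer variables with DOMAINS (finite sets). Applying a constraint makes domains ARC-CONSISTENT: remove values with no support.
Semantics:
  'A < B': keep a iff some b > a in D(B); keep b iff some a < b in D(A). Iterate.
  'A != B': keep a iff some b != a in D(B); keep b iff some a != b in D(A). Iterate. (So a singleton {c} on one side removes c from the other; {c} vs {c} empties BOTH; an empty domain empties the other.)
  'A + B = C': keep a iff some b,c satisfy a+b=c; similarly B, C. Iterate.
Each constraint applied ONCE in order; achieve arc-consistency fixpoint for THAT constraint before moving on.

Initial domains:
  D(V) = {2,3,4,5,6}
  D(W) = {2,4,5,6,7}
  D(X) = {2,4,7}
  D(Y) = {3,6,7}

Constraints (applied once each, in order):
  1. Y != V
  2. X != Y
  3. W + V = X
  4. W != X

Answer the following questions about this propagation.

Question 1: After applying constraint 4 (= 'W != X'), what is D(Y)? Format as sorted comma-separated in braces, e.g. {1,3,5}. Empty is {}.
Answer: {3,6,7}

Derivation:
Constraint 1 (Y != V) on D(Y)={3,6,7} D(V)={2,3,4,5,6}: no change
Constraint 2 (X != Y) on D(X)={2,4,7} D(Y)={3,6,7}: no change
Constraint 3 (W + V = X) on D(W)={2,4,5,6,7} D(V)={2,3,4,5,6} D(X)={2,4,7}: W {2,4,5,6,7}->{2,4,5}; V {2,3,4,5,6}->{2,3,5}; X {2,4,7}->{4,7}
Constraint 4 (W != X) on D(W)={2,4,5} D(X)={4,7}: no change
So after constraint 4: D(Y) = {3,6,7}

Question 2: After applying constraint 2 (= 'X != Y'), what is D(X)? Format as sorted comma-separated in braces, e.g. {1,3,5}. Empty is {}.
Constraint 1 (Y != V) on D(Y)={3,6,7} D(V)={2,3,4,5,6}: no change
Constraint 2 (X != Y) on D(X)={2,4,7} D(Y)={3,6,7}: no change
So after constraint 2: D(X) = {2,4,7}

Answer: {2,4,7}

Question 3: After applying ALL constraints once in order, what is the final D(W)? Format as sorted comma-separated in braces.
Constraint 1 (Y != V) on D(Y)={3,6,7} D(V)={2,3,4,5,6}: no change
Constraint 2 (X != Y) on D(X)={2,4,7} D(Y)={3,6,7}: no change
Constraint 3 (W + V = X) on D(W)={2,4,5,6,7} D(V)={2,3,4,5,6} D(X)={2,4,7}: W {2,4,5,6,7}->{2,4,5}; V {2,3,4,5,6}->{2,3,5}; X {2,4,7}->{4,7}
Constraint 4 (W != X) on D(W)={2,4,5} D(X)={4,7}: no change
So after all 4 constraints: D(W) = {2,4,5}

Answer: {2,4,5}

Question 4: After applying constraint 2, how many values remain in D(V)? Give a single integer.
Answer: 5

Derivation:
Constraint 1 (Y != V) on D(Y)={3,6,7} D(V)={2,3,4,5,6}: no change
Constraint 2 (X != Y) on D(X)={2,4,7} D(Y)={3,6,7}: no change
So after constraint 2: D(V)={2,3,4,5,6}, size = 5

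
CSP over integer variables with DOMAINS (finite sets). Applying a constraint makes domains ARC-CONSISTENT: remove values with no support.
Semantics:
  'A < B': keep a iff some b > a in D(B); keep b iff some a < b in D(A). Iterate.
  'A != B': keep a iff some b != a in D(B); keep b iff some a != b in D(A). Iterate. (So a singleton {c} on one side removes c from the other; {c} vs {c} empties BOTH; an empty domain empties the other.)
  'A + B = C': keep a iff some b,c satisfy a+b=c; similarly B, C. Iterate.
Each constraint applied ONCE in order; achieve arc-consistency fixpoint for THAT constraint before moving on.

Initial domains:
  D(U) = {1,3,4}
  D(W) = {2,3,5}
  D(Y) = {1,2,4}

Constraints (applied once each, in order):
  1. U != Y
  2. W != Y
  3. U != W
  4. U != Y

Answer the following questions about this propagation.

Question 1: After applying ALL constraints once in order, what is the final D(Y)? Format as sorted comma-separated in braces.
Constraint 1 (U != Y) on D(U)={1,3,4} D(Y)={1,2,4}: no change
Constraint 2 (W != Y) on D(W)={2,3,5} D(Y)={1,2,4}: no change
Constraint 3 (U != W) on D(U)={1,3,4} D(W)={2,3,5}: no change
Constraint 4 (U != Y) on D(U)={1,3,4} D(Y)={1,2,4}: no change
So after all 4 constraints: D(Y) = {1,2,4}

Answer: {1,2,4}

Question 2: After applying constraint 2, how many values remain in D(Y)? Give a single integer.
Answer: 3

Derivation:
Constraint 1 (U != Y) on D(U)={1,3,4} D(Y)={1,2,4}: no change
Constraint 2 (W != Y) on D(W)={2,3,5} D(Y)={1,2,4}: no change
So after constraint 2: D(Y)={1,2,4}, size = 3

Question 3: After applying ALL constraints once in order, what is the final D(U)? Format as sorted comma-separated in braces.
Answer: {1,3,4}

Derivation:
Constraint 1 (U != Y) on D(U)={1,3,4} D(Y)={1,2,4}: no change
Constraint 2 (W != Y) on D(W)={2,3,5} D(Y)={1,2,4}: no change
Constraint 3 (U != W) on D(U)={1,3,4} D(W)={2,3,5}: no change
Constraint 4 (U != Y) on D(U)={1,3,4} D(Y)={1,2,4}: no change
So after all 4 constraints: D(U) = {1,3,4}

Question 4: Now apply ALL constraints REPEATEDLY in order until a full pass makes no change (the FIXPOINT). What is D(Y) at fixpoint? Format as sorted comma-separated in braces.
Answer: {1,2,4}

Derivation:
pass 0 (initial): D(Y)={1,2,4}
pass 1: no change
Fixpoint after 1 passes: D(Y) = {1,2,4}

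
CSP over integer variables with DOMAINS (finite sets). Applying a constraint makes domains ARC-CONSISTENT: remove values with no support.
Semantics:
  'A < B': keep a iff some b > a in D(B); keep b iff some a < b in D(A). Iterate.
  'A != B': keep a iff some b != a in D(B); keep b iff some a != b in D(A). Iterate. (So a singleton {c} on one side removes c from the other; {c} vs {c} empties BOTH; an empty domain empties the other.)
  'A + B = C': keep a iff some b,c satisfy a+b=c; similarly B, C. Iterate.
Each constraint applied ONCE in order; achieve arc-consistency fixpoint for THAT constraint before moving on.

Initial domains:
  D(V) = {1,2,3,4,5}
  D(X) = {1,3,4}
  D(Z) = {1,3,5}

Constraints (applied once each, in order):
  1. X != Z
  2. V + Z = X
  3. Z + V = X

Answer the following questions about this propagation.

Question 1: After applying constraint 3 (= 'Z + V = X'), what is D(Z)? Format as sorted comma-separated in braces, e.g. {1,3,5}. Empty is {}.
Answer: {1,3}

Derivation:
Constraint 1 (X != Z) on D(X)={1,3,4} D(Z)={1,3,5}: no change
Constraint 2 (V + Z = X) on D(V)={1,2,3,4,5} D(Z)={1,3,5} D(X)={1,3,4}: V {1,2,3,4,5}->{1,2,3}; Z {1,3,5}->{1,3}; X {1,3,4}->{3,4}
Constraint 3 (Z + V = X) on D(Z)={1,3} D(V)={1,2,3} D(X)={3,4}: no change
So after constraint 3: D(Z) = {1,3}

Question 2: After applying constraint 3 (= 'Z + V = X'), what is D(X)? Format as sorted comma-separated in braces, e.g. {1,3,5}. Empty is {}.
Answer: {3,4}

Derivation:
Constraint 1 (X != Z) on D(X)={1,3,4} D(Z)={1,3,5}: no change
Constraint 2 (V + Z = X) on D(V)={1,2,3,4,5} D(Z)={1,3,5} D(X)={1,3,4}: V {1,2,3,4,5}->{1,2,3}; Z {1,3,5}->{1,3}; X {1,3,4}->{3,4}
Constraint 3 (Z + V = X) on D(Z)={1,3} D(V)={1,2,3} D(X)={3,4}: no change
So after constraint 3: D(X) = {3,4}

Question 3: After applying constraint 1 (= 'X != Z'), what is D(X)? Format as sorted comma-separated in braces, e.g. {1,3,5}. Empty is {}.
Constraint 1 (X != Z) on D(X)={1,3,4} D(Z)={1,3,5}: no change
So after constraint 1: D(X) = {1,3,4}

Answer: {1,3,4}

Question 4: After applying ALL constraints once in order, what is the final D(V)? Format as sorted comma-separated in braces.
Constraint 1 (X != Z) on D(X)={1,3,4} D(Z)={1,3,5}: no change
Constraint 2 (V + Z = X) on D(V)={1,2,3,4,5} D(Z)={1,3,5} D(X)={1,3,4}: V {1,2,3,4,5}->{1,2,3}; Z {1,3,5}->{1,3}; X {1,3,4}->{3,4}
Constraint 3 (Z + V = X) on D(Z)={1,3} D(V)={1,2,3} D(X)={3,4}: no change
So after all 3 constraints: D(V) = {1,2,3}

Answer: {1,2,3}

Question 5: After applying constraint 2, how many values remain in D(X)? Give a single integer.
Constraint 1 (X != Z) on D(X)={1,3,4} D(Z)={1,3,5}: no change
Constraint 2 (V + Z = X) on D(V)={1,2,3,4,5} D(Z)={1,3,5} D(X)={1,3,4}: V {1,2,3,4,5}->{1,2,3}; Z {1,3,5}->{1,3}; X {1,3,4}->{3,4}
So after constraint 2: D(X)={3,4}, size = 2

Answer: 2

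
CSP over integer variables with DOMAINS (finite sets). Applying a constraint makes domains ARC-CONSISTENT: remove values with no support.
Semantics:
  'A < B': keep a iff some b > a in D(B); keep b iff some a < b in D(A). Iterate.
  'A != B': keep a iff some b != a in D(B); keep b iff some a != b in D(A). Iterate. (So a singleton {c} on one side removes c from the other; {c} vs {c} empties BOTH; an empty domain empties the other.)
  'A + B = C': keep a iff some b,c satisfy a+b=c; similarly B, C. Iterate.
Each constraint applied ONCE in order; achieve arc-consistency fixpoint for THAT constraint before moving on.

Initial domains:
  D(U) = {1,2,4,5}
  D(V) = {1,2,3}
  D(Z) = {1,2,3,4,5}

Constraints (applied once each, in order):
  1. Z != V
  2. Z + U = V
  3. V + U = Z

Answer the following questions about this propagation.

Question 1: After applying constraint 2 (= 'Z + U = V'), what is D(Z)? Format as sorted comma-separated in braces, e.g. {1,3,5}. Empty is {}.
Answer: {1,2}

Derivation:
Constraint 1 (Z != V) on D(Z)={1,2,3,4,5} D(V)={1,2,3}: no change
Constraint 2 (Z + U = V) on D(Z)={1,2,3,4,5} D(U)={1,2,4,5} D(V)={1,2,3}: Z {1,2,3,4,5}->{1,2}; U {1,2,4,5}->{1,2}; V {1,2,3}->{2,3}
So after constraint 2: D(Z) = {1,2}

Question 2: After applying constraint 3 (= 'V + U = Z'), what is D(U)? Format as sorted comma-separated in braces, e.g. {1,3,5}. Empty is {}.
Answer: {}

Derivation:
Constraint 1 (Z != V) on D(Z)={1,2,3,4,5} D(V)={1,2,3}: no change
Constraint 2 (Z + U = V) on D(Z)={1,2,3,4,5} D(U)={1,2,4,5} D(V)={1,2,3}: Z {1,2,3,4,5}->{1,2}; U {1,2,4,5}->{1,2}; V {1,2,3}->{2,3}
Constraint 3 (V + U = Z) on D(V)={2,3} D(U)={1,2} D(Z)={1,2}: V {2,3}->{}; U {1,2}->{}; Z {1,2}->{}
So after constraint 3: D(U) = {}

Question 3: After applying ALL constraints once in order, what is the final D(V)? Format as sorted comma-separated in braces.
Constraint 1 (Z != V) on D(Z)={1,2,3,4,5} D(V)={1,2,3}: no change
Constraint 2 (Z + U = V) on D(Z)={1,2,3,4,5} D(U)={1,2,4,5} D(V)={1,2,3}: Z {1,2,3,4,5}->{1,2}; U {1,2,4,5}->{1,2}; V {1,2,3}->{2,3}
Constraint 3 (V + U = Z) on D(V)={2,3} D(U)={1,2} D(Z)={1,2}: V {2,3}->{}; U {1,2}->{}; Z {1,2}->{}
So after all 3 constraints: D(V) = {}

Answer: {}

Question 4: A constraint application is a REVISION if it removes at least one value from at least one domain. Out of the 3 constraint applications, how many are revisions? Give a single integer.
Answer: 2

Derivation:
Constraint 1 (Z != V) on D(Z)={1,2,3,4,5} D(V)={1,2,3}: no change => not a revision
Constraint 2 (Z + U = V) on D(Z)={1,2,3,4,5} D(U)={1,2,4,5} D(V)={1,2,3}: Z {1,2,3,4,5}->{1,2}; U {1,2,4,5}->{1,2}; V {1,2,3}->{2,3} => REVISION
Constraint 3 (V + U = Z) on D(V)={2,3} D(U)={1,2} D(Z)={1,2}: V {2,3}->{}; U {1,2}->{}; Z {1,2}->{} => REVISION
Total revisions = 2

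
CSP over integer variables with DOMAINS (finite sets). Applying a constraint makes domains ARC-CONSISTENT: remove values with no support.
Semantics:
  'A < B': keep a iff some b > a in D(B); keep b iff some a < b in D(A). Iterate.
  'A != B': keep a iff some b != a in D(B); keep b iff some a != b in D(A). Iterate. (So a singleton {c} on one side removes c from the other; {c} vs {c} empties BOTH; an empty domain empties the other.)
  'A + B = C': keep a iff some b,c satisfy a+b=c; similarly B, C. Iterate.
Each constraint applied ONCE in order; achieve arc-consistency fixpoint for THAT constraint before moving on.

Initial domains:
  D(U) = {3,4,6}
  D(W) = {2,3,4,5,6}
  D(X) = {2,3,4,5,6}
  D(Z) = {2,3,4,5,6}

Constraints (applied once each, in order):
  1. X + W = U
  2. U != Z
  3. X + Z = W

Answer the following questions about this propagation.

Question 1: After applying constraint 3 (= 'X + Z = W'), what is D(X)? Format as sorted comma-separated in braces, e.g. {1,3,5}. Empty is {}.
Answer: {2}

Derivation:
Constraint 1 (X + W = U) on D(X)={2,3,4,5,6} D(W)={2,3,4,5,6} D(U)={3,4,6}: X {2,3,4,5,6}->{2,3,4}; W {2,3,4,5,6}->{2,3,4}; U {3,4,6}->{4,6}
Constraint 2 (U != Z) on D(U)={4,6} D(Z)={2,3,4,5,6}: no change
Constraint 3 (X + Z = W) on D(X)={2,3,4} D(Z)={2,3,4,5,6} D(W)={2,3,4}: X {2,3,4}->{2}; Z {2,3,4,5,6}->{2}; W {2,3,4}->{4}
So after constraint 3: D(X) = {2}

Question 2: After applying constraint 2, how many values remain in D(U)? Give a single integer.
Constraint 1 (X + W = U) on D(X)={2,3,4,5,6} D(W)={2,3,4,5,6} D(U)={3,4,6}: X {2,3,4,5,6}->{2,3,4}; W {2,3,4,5,6}->{2,3,4}; U {3,4,6}->{4,6}
Constraint 2 (U != Z) on D(U)={4,6} D(Z)={2,3,4,5,6}: no change
So after constraint 2: D(U)={4,6}, size = 2

Answer: 2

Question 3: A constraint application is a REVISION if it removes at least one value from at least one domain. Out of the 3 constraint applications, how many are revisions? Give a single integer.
Constraint 1 (X + W = U) on D(X)={2,3,4,5,6} D(W)={2,3,4,5,6} D(U)={3,4,6}: X {2,3,4,5,6}->{2,3,4}; W {2,3,4,5,6}->{2,3,4}; U {3,4,6}->{4,6} => REVISION
Constraint 2 (U != Z) on D(U)={4,6} D(Z)={2,3,4,5,6}: no change => not a revision
Constraint 3 (X + Z = W) on D(X)={2,3,4} D(Z)={2,3,4,5,6} D(W)={2,3,4}: X {2,3,4}->{2}; Z {2,3,4,5,6}->{2}; W {2,3,4}->{4} => REVISION
Total revisions = 2

Answer: 2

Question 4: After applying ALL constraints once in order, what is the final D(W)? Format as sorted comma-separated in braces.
Constraint 1 (X + W = U) on D(X)={2,3,4,5,6} D(W)={2,3,4,5,6} D(U)={3,4,6}: X {2,3,4,5,6}->{2,3,4}; W {2,3,4,5,6}->{2,3,4}; U {3,4,6}->{4,6}
Constraint 2 (U != Z) on D(U)={4,6} D(Z)={2,3,4,5,6}: no change
Constraint 3 (X + Z = W) on D(X)={2,3,4} D(Z)={2,3,4,5,6} D(W)={2,3,4}: X {2,3,4}->{2}; Z {2,3,4,5,6}->{2}; W {2,3,4}->{4}
So after all 3 constraints: D(W) = {4}

Answer: {4}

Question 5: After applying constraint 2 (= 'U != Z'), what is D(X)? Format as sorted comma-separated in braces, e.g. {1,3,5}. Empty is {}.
Answer: {2,3,4}

Derivation:
Constraint 1 (X + W = U) on D(X)={2,3,4,5,6} D(W)={2,3,4,5,6} D(U)={3,4,6}: X {2,3,4,5,6}->{2,3,4}; W {2,3,4,5,6}->{2,3,4}; U {3,4,6}->{4,6}
Constraint 2 (U != Z) on D(U)={4,6} D(Z)={2,3,4,5,6}: no change
So after constraint 2: D(X) = {2,3,4}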